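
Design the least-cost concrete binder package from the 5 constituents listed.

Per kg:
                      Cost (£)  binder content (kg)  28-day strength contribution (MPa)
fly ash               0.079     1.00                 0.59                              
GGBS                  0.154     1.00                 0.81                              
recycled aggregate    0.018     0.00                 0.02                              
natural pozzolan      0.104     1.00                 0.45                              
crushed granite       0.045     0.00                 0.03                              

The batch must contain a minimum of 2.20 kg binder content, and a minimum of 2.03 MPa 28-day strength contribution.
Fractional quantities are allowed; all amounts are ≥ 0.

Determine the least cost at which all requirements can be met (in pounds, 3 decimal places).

£0.272

This is a linear program. Let x1 = kg of fly ash, x2 = kg of GGBS, x3 = kg of recycled aggregate, x4 = kg of natural pozzolan, x5 = kg of crushed granite.
Minimise 0.079x1 + 0.154x2 + 0.018x3 + 0.104x4 + 0.045x5 with:
  1x1 + 1x2 + 1x4 ≥ 2.2   (binder content)
  0.59x1 + 0.81x2 + 0.02x3 + 0.45x4 + 0.03x5 ≥ 2.03   (28-day strength contribution)
  x1, x2, x3, x4, x5 ≥ 0.
The optimal basis is {fly ash}; GGBS, recycled aggregate, natural pozzolan, crushed granite drop out. The 28-day strength contribution requirement is met with equality.
Optimal quantities: fly ash = 3.441 kg.
Total cost: 0.079·3.441 = 0.27184.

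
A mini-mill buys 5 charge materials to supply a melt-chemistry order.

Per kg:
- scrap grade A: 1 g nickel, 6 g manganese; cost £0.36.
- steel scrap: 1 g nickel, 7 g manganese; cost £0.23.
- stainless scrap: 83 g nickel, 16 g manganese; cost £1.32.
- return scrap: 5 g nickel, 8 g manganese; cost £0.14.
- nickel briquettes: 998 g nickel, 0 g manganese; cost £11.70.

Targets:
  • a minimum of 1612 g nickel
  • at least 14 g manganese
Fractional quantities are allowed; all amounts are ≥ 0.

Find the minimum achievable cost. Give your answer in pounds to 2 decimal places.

This is a linear program. Let x1 = kg of scrap grade A, x2 = kg of steel scrap, x3 = kg of stainless scrap, x4 = kg of return scrap, x5 = kg of nickel briquettes.
min 0.36x1 + 0.23x2 + 1.32x3 + 0.14x4 + 11.7x5 with:
  1x1 + 1x2 + 83x3 + 5x4 + 998x5 ≥ 1612   (nickel)
  6x1 + 7x2 + 16x3 + 8x4 ≥ 14   (manganese)
  x1, x2, x3, x4, x5 ≥ 0.
The minimum-cost mix takes nothing from scrap grade A, steel scrap, stainless scrap — only return scrap, nickel briquettes. Binding constraints: nickel and manganese.
Optimal quantities: return scrap = 1.75 kg, nickel briquettes = 1.606 kg.
Hence cost = 0.14·1.75 + 11.7·1.606 = £19.0352.

£19.04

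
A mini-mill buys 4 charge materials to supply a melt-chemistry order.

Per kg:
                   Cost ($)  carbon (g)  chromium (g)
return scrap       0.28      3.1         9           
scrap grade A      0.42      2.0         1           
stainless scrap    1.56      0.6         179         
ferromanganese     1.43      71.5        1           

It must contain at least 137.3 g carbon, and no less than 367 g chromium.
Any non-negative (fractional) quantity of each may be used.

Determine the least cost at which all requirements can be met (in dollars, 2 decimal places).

$5.90

This is a linear program. Let x1 = kg of return scrap, x2 = kg of scrap grade A, x3 = kg of stainless scrap, x4 = kg of ferromanganese.
min 0.28x1 + 0.42x2 + 1.56x3 + 1.43x4 with:
  3.1x1 + 2x2 + 0.6x3 + 71.5x4 ≥ 137.3   (carbon)
  9x1 + 1x2 + 179x3 + 1x4 ≥ 367   (chromium)
  x1, x2, x3, x4 ≥ 0.
The optimal basis is {stainless scrap, ferromanganese}; return scrap, scrap grade A drop out. There the carbon and chromium constraints are tight.
That vertex is x3 = 2.04, x4 = 1.903.
Hence cost = 1.56·2.04 + 1.43·1.903 = $5.9037.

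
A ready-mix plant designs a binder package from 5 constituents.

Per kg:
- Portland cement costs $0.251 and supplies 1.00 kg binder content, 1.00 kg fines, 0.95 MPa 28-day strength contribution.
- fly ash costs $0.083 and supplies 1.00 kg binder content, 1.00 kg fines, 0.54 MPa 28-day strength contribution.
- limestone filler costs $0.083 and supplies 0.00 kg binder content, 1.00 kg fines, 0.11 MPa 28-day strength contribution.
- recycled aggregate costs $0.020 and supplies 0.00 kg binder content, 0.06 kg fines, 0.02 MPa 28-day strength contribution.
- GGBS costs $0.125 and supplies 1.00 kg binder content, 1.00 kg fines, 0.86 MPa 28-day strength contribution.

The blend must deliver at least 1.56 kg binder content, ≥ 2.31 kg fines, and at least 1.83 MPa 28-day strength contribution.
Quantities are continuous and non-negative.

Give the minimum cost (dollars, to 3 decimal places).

$0.268

This is a linear program. Let x1 = kg of Portland cement, x2 = kg of fly ash, x3 = kg of limestone filler, x4 = kg of recycled aggregate, x5 = kg of GGBS.
min 0.251x1 + 0.083x2 + 0.083x3 + 0.02x4 + 0.125x5 subject to:
  1x1 + 1x2 + 1x5 ≥ 1.56   (binder content)
  1x1 + 1x2 + 1x3 + 0.06x4 + 1x5 ≥ 2.31   (fines)
  0.95x1 + 0.54x2 + 0.11x3 + 0.02x4 + 0.86x5 ≥ 1.83   (28-day strength contribution)
  x1, x2, x3, x4, x5 ≥ 0.
At the optimum only fly ash, GGBS are positive (Portland cement, limestone filler, recycled aggregate = 0). There the fines and 28-day strength contribution constraints are tight.
Optimal quantities: fly ash = 0.4894 kg, GGBS = 1.821 kg.
Cost = 0.083·0.4894 + 0.125·1.821 = 0.26825.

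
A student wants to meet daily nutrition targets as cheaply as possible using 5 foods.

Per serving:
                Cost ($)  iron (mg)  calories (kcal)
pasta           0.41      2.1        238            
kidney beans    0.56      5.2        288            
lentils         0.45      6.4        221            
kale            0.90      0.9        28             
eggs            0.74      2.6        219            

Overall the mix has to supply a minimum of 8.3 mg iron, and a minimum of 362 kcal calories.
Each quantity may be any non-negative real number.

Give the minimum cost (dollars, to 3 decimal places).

Let x1 = servings of pasta, x2 = servings of kidney beans, x3 = servings of lentils, x4 = servings of kale, x5 = servings of eggs.
Minimize 0.41x1 + 0.56x2 + 0.45x3 + 0.9x4 + 0.74x5 with:
  2.1x1 + 5.2x2 + 6.4x3 + 0.9x4 + 2.6x5 ≥ 8.3   (iron)
  238x1 + 288x2 + 221x3 + 28x4 + 219x5 ≥ 362   (calories)
  x1, x2, x3, x4, x5 ≥ 0.
The cheapest feasible vertex uses only pasta, lentils; kidney beans, kale, eggs are not used. There the iron and calories constraints are tight.
Solving gives x1 = 0.4556, x3 = 1.147.
Objective = 0.41·0.4556 + 0.45·1.147 = 0.70295.

$0.703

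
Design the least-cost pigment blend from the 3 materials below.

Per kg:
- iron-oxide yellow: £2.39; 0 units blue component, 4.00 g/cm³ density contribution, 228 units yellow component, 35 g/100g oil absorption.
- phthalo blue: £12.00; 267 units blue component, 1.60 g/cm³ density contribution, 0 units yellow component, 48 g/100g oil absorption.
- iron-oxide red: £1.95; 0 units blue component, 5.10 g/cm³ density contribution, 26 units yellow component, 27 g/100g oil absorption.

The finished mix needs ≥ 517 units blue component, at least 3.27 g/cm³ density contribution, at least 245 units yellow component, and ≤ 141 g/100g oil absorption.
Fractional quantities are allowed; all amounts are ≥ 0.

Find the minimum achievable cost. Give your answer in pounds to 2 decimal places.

Let x1 = kg of iron-oxide yellow, x2 = kg of phthalo blue, x3 = kg of iron-oxide red.
Minimize 2.39x1 + 12x2 + 1.95x3 subject to:
  267x2 ≥ 517   (blue component)
  4x1 + 1.6x2 + 5.1x3 ≥ 3.27   (density contribution)
  228x1 + 26x3 ≥ 245   (yellow component)
  35x1 + 48x2 + 27x3 ≤ 141   (oil absorption)
  x1, x2, x3 ≥ 0.
The minimum-cost mix takes nothing from iron-oxide red — only iron-oxide yellow, phthalo blue. There the blue component and yellow component constraints are tight.
Solving gives x1 = 1.075, x2 = 1.936.
Total cost: 2.39·1.075 + 12·1.936 = 25.8013.

£25.80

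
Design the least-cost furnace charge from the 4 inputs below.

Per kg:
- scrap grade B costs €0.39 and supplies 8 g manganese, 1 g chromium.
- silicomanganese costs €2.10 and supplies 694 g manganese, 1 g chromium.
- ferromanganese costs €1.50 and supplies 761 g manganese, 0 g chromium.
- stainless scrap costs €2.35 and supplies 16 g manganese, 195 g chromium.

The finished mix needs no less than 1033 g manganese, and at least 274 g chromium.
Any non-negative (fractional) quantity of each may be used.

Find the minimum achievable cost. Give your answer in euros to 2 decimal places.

€5.29

Let x1 = kg of scrap grade B, x2 = kg of silicomanganese, x3 = kg of ferromanganese, x4 = kg of stainless scrap.
Minimize 0.39x1 + 2.1x2 + 1.5x3 + 2.35x4 with:
  8x1 + 694x2 + 761x3 + 16x4 ≥ 1033   (manganese)
  1x1 + 1x2 + 195x4 ≥ 274   (chromium)
  x1, x2, x3, x4 ≥ 0.
At the optimum only ferromanganese, stainless scrap are positive (scrap grade B, silicomanganese = 0). Binding constraints: manganese and chromium.
Solving gives x3 = 1.328, x4 = 1.405.
Objective = 1.5·1.328 + 2.35·1.405 = 5.2938.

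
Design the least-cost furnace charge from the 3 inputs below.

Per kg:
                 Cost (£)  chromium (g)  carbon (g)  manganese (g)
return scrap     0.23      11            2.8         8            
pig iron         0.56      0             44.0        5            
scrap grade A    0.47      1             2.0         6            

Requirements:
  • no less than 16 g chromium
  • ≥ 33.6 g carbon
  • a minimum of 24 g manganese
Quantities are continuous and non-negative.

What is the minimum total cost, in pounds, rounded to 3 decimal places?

£0.938

Let x1 = kg of return scrap, x2 = kg of pig iron, x3 = kg of scrap grade A.
min 0.23x1 + 0.56x2 + 0.47x3 subject to:
  11x1 + 1x3 ≥ 16   (chromium)
  2.8x1 + 44x2 + 2x3 ≥ 33.6   (carbon)
  8x1 + 5x2 + 6x3 ≥ 24   (manganese)
  x1, x2, x3 ≥ 0.
The minimum-cost mix takes nothing from scrap grade A — only return scrap, pig iron. Binding constraints: carbon and manganese.
Solving gives x1 = 2.627, x2 = 0.5964.
Cost = 0.23·2.627 + 0.56·0.5964 = 0.93819.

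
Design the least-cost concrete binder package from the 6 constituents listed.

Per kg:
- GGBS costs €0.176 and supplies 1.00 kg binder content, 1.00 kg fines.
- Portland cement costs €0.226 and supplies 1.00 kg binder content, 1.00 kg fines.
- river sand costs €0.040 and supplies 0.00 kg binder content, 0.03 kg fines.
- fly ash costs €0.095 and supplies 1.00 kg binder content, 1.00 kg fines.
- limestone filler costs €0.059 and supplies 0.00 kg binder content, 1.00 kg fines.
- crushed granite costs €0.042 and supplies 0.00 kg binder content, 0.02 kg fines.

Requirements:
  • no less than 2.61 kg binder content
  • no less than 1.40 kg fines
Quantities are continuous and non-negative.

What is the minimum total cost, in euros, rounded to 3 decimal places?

Let x1 = kg of GGBS, x2 = kg of Portland cement, x3 = kg of river sand, x4 = kg of fly ash, x5 = kg of limestone filler, x6 = kg of crushed granite.
Minimize 0.176x1 + 0.226x2 + 0.04x3 + 0.095x4 + 0.059x5 + 0.042x6 subject to:
  1x1 + 1x2 + 1x4 ≥ 2.61   (binder content)
  1x1 + 1x2 + 0.03x3 + 1x4 + 1x5 + 0.02x6 ≥ 1.4   (fines)
  x1, x2, x3, x4, x5, x6 ≥ 0.
The minimum-cost mix takes nothing from GGBS, Portland cement, river sand, limestone filler, crushed granite — only fly ash. Binding constraint: binder content.
That vertex is x4 = 2.61.
Cost = 0.095·2.61 = 0.24795.

€0.248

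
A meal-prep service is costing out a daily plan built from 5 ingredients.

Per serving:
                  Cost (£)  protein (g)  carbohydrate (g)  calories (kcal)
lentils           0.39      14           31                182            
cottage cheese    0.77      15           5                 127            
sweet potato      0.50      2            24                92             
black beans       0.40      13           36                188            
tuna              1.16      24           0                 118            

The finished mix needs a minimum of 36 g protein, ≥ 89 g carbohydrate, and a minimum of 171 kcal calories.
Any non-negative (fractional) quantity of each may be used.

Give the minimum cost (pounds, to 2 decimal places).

£1.05

This is a linear program. Let x1 = servings of lentils, x2 = servings of cottage cheese, x3 = servings of sweet potato, x4 = servings of black beans, x5 = servings of tuna.
Minimise 0.39x1 + 0.77x2 + 0.5x3 + 0.4x4 + 1.16x5 with:
  14x1 + 15x2 + 2x3 + 13x4 + 24x5 ≥ 36   (protein)
  31x1 + 5x2 + 24x3 + 36x4 ≥ 89   (carbohydrate)
  182x1 + 127x2 + 92x3 + 188x4 + 118x5 ≥ 171   (calories)
  x1, x2, x3, x4, x5 ≥ 0.
The optimal basis is {lentils, black beans}; cottage cheese, sweet potato, tuna drop out. There the protein and carbohydrate constraints are tight.
Solving gives x1 = 1.376, x4 = 1.287.
Total cost: 0.39·1.376 + 0.4·1.287 = 1.0514.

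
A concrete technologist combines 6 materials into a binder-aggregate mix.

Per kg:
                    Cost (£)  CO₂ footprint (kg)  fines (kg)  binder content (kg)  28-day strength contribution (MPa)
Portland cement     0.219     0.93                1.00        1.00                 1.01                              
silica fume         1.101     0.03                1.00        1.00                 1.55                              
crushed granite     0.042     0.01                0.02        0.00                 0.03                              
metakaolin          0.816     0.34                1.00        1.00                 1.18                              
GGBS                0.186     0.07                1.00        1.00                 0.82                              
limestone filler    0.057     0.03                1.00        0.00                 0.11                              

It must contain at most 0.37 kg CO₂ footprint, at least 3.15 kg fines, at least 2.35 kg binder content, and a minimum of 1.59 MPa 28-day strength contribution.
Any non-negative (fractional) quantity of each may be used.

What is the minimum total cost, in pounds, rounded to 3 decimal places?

£0.483

Set it up as a linear program. Let x1 = kg of Portland cement, x2 = kg of silica fume, x3 = kg of crushed granite, x4 = kg of metakaolin, x5 = kg of GGBS, x6 = kg of limestone filler.
min 0.219x1 + 1.101x2 + 0.042x3 + 0.816x4 + 0.186x5 + 0.057x6 with:
  0.93x1 + 0.03x2 + 0.01x3 + 0.34x4 + 0.07x5 + 0.03x6 ≤ 0.37   (CO₂ footprint)
  1x1 + 1x2 + 0.02x3 + 1x4 + 1x5 + 1x6 ≥ 3.15   (fines)
  1x1 + 1x2 + 1x4 + 1x5 ≥ 2.35   (binder content)
  1.01x1 + 1.55x2 + 0.03x3 + 1.18x4 + 0.82x5 + 0.11x6 ≥ 1.59   (28-day strength contribution)
  x1, x2, x3, x4, x5, x6 ≥ 0.
The minimum-cost mix takes nothing from Portland cement, silica fume, crushed granite, metakaolin — only GGBS, limestone filler. The fines and binder content requirements are met with equality.
Optimal quantities: GGBS = 2.35 kg, limestone filler = 0.8 kg.
Objective = 0.186·2.35 + 0.057·0.8 = 0.48270.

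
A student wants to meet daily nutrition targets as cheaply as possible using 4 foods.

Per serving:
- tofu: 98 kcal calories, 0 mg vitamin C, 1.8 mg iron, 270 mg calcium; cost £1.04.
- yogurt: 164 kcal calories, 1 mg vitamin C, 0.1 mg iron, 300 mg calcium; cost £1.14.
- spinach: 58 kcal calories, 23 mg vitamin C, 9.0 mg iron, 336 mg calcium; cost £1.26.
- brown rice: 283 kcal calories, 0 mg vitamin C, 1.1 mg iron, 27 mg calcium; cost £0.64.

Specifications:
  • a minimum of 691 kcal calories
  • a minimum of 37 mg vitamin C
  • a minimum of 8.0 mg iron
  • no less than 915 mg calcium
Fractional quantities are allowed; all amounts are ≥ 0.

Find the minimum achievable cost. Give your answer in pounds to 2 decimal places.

£4.23

Set it up as a linear program. Let x1 = servings of tofu, x2 = servings of yogurt, x3 = servings of spinach, x4 = servings of brown rice.
Minimize 1.04x1 + 1.14x2 + 1.26x3 + 0.64x4 subject to:
  98x1 + 164x2 + 58x3 + 283x4 ≥ 691   (calories)
  1x2 + 23x3 ≥ 37   (vitamin C)
  1.8x1 + 0.1x2 + 9x3 + 1.1x4 ≥ 8   (iron)
  270x1 + 300x2 + 336x3 + 27x4 ≥ 915   (calcium)
  x1, x2, x3, x4 ≥ 0.
The minimum-cost mix takes nothing from tofu — only yogurt, spinach, brown rice. The calories, vitamin C, calcium requirements are met with equality.
Optimal quantities: yogurt = 1.176 servings, spinach = 1.558 servings, brown rice = 1.441 servings.
Hence cost = 1.14·1.176 + 1.26·1.558 + 0.64·1.441 = £4.2260.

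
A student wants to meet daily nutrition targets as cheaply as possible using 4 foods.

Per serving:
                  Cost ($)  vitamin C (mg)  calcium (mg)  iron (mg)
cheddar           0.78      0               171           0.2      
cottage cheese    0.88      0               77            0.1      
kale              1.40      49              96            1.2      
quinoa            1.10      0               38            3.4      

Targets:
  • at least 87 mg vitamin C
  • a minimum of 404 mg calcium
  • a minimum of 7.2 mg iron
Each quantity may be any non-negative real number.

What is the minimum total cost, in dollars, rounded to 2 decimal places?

Set it up as a linear program. Let x1 = servings of cheddar, x2 = servings of cottage cheese, x3 = servings of kale, x4 = servings of quinoa.
Minimise 0.78x1 + 0.88x2 + 1.4x3 + 1.1x4 with:
  49x3 ≥ 87   (vitamin C)
  171x1 + 77x2 + 96x3 + 38x4 ≥ 404   (calcium)
  0.2x1 + 0.1x2 + 1.2x3 + 3.4x4 ≥ 7.2   (iron)
  x1, x2, x3, x4 ≥ 0.
The cheapest feasible vertex uses only cheddar, kale, quinoa; cottage cheese is not used. Binding constraints: vitamin C, calcium, iron.
That vertex is x1 = 1.048, x3 = 1.776, x4 = 1.429.
Total cost: 0.78·1.048 + 1.4·1.776 + 1.1·1.429 = 4.8757.

$4.88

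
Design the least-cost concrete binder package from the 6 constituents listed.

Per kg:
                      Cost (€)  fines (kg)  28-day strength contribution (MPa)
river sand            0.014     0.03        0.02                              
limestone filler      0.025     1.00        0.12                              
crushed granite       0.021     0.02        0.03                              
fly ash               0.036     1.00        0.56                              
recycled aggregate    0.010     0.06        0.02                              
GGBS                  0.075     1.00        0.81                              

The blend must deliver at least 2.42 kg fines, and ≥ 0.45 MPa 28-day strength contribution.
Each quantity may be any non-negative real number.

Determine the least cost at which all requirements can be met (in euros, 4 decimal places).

Let x1 = kg of river sand, x2 = kg of limestone filler, x3 = kg of crushed granite, x4 = kg of fly ash, x5 = kg of recycled aggregate, x6 = kg of GGBS.
Minimise 0.014x1 + 0.025x2 + 0.021x3 + 0.036x4 + 0.01x5 + 0.075x6 with:
  0.03x1 + 1x2 + 0.02x3 + 1x4 + 0.06x5 + 1x6 ≥ 2.42   (fines)
  0.02x1 + 0.12x2 + 0.03x3 + 0.56x4 + 0.02x5 + 0.81x6 ≥ 0.45   (28-day strength contribution)
  x1, x2, x3, x4, x5, x6 ≥ 0.
The optimal basis is {limestone filler, fly ash}; river sand, crushed granite, recycled aggregate, GGBS drop out. The fines and 28-day strength contribution requirements are met with equality.
So limestone filler = 2.057 kg, fly ash = 0.3627 kg.
Hence cost = 0.025·2.057 + 0.036·0.3627 = €0.064482.

€0.0645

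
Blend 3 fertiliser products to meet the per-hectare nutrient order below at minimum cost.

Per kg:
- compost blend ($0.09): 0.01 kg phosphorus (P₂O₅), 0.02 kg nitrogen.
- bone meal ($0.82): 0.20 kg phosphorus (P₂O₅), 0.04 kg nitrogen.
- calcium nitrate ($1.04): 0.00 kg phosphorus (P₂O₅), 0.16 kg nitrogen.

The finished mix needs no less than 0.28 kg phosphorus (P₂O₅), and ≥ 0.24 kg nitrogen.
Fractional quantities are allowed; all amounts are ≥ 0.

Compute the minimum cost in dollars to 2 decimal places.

$1.65

Set it up as a linear program. Let x1 = kg of compost blend, x2 = kg of bone meal, x3 = kg of calcium nitrate.
Minimise 0.09x1 + 0.82x2 + 1.04x3 with:
  0.01x1 + 0.2x2 ≥ 0.28   (phosphorus (P₂O₅))
  0.02x1 + 0.04x2 + 0.16x3 ≥ 0.24   (nitrogen)
  x1, x2, x3 ≥ 0.
The cheapest feasible vertex uses only compost blend, bone meal; calcium nitrate is not used. The phosphorus (P₂O₅) and nitrogen requirements are met with equality.
Solving gives x1 = 10.22, x2 = 0.8889.
Objective = 0.09·10.22 + 0.82·0.8889 = 1.6487.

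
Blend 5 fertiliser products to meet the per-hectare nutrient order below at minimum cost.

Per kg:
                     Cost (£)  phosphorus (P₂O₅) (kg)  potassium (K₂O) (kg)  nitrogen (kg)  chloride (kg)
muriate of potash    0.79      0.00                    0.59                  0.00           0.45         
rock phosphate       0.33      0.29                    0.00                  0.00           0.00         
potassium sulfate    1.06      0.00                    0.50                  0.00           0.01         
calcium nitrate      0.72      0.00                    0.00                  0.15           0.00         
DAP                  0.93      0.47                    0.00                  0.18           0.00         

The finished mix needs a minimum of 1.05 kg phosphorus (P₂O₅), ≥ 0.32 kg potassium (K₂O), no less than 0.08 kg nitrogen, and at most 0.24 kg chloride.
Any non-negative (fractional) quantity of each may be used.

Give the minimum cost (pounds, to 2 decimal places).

£1.80

This is a linear program. Let x1 = kg of muriate of potash, x2 = kg of rock phosphate, x3 = kg of potassium sulfate, x4 = kg of calcium nitrate, x5 = kg of DAP.
Minimise 0.79x1 + 0.33x2 + 1.06x3 + 0.72x4 + 0.93x5 s.t.:
  0.29x2 + 0.47x5 ≥ 1.05   (phosphorus (P₂O₅))
  0.59x1 + 0.5x3 ≥ 0.32   (potassium (K₂O))
  0.15x4 + 0.18x5 ≥ 0.08   (nitrogen)
  0.45x1 + 0.01x3 ≤ 0.24   (chloride)
  x1, x2, x3, x4, x5 ≥ 0.
At the optimum only muriate of potash, rock phosphate, potassium sulfate, DAP are positive (calcium nitrate = 0). The phosphorus (P₂O₅), potassium (K₂O), nitrogen, chloride requirements are met with equality.
That vertex is x1 = 0.5331, x2 = 2.9, x3 = 0.01095, x5 = 0.4444.
Hence cost = 0.79·0.5331 + 0.33·2.9 + 1.06·0.01095 + 0.93·0.4444 = £1.8030.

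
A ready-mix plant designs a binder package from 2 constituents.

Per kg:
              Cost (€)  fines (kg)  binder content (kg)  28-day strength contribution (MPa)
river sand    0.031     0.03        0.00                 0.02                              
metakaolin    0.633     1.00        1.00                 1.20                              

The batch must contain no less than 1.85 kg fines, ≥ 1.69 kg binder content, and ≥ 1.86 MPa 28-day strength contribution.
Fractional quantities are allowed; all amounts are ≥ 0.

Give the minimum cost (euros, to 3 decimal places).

€1.171

Let x1 = kg of river sand, x2 = kg of metakaolin.
Minimize 0.031x1 + 0.633x2 subject to:
  0.03x1 + 1x2 ≥ 1.85   (fines)
  1x2 ≥ 1.69   (binder content)
  0.02x1 + 1.2x2 ≥ 1.86   (28-day strength contribution)
  x1, x2 ≥ 0.
The optimal basis is {metakaolin}; river sand drops out. The fines requirement is met with equality.
Optimal quantities: metakaolin = 1.85 kg.
Objective = 0.633·1.85 = 1.17105.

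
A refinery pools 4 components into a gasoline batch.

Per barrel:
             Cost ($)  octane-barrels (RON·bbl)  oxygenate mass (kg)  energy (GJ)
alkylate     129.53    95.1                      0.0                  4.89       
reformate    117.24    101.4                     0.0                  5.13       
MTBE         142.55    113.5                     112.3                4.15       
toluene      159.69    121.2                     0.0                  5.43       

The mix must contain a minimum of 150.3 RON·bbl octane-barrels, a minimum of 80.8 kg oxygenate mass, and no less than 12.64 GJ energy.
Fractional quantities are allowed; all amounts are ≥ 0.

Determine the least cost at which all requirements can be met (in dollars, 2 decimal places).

$323.20

Treat it as an LP. Let x1 = barrels of alkylate, x2 = barrels of reformate, x3 = barrels of MTBE, x4 = barrels of toluene.
min 129.53x1 + 117.24x2 + 142.55x3 + 159.69x4 subject to:
  95.1x1 + 101.4x2 + 113.5x3 + 121.2x4 ≥ 150.3   (octane-barrels)
  112.3x3 ≥ 80.8   (oxygenate mass)
  4.89x1 + 5.13x2 + 4.15x3 + 5.43x4 ≥ 12.64   (energy)
  x1, x2, x3, x4 ≥ 0.
The cheapest feasible vertex uses only reformate, MTBE; alkylate, toluene are not used. The oxygenate mass and energy requirements are met with equality.
Solving gives x2 = 1.8819, x3 = 0.7195.
Cost = 117.24·1.8819 + 142.55·0.7195 = 323.1987.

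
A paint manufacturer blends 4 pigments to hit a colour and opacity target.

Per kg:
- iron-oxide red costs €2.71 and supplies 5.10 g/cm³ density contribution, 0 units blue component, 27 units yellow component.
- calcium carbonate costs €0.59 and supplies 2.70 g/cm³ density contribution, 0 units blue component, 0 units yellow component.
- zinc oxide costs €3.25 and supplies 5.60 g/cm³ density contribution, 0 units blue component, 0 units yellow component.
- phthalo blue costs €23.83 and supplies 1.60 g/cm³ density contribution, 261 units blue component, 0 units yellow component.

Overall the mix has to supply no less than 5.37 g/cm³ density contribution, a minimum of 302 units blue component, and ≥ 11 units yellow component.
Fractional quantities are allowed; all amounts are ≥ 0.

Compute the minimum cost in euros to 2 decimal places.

€28.99

Let x1 = kg of iron-oxide red, x2 = kg of calcium carbonate, x3 = kg of zinc oxide, x4 = kg of phthalo blue.
min 2.71x1 + 0.59x2 + 3.25x3 + 23.83x4 s.t.:
  5.1x1 + 2.7x2 + 5.6x3 + 1.6x4 ≥ 5.37   (density contribution)
  261x4 ≥ 302   (blue component)
  27x1 ≥ 11   (yellow component)
  x1, x2, x3, x4 ≥ 0.
The optimal basis is {iron-oxide red, calcium carbonate, phthalo blue}; zinc oxide drops out. Binding constraints: density contribution, blue component, yellow component.
That vertex is x1 = 0.4074, x2 = 0.5337, x4 = 1.157.
Total cost: 2.71·0.4074 + 0.59·0.5337 + 23.83·1.157 = 28.9902.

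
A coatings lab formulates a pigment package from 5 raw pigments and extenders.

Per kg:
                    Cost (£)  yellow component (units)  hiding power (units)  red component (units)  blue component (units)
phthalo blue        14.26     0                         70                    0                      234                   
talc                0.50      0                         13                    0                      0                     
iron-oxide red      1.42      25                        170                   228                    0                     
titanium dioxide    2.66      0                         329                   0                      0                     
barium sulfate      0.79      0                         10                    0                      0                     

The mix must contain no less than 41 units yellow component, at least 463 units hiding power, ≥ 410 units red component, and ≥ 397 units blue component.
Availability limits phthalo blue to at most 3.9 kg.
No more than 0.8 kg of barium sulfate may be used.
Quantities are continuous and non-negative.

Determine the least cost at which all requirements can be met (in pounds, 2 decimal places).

£27.06

This is a linear program. Let x1 = kg of phthalo blue, x2 = kg of talc, x3 = kg of iron-oxide red, x4 = kg of titanium dioxide, x5 = kg of barium sulfate.
Minimise 14.26x1 + 0.5x2 + 1.42x3 + 2.66x4 + 0.79x5 s.t.:
  25x3 ≥ 41   (yellow component)
  70x1 + 13x2 + 170x3 + 329x4 + 10x5 ≥ 463   (hiding power)
  228x3 ≥ 410   (red component)
  234x1 ≥ 397   (blue component)
  x1 ≤ 3.9
  x5 ≤ 0.8
  x1, x2, x3, x4, x5 ≥ 0.
The minimum-cost mix takes nothing from talc, barium sulfate — only phthalo blue, iron-oxide red, titanium dioxide. Binding constraints: hiding power, red component, blue component.
That vertex is x1 = 1.697, x3 = 1.798, x4 = 0.1171.
Objective = 14.26·1.697 + 1.42·1.798 + 2.66·0.1171 = 27.0639.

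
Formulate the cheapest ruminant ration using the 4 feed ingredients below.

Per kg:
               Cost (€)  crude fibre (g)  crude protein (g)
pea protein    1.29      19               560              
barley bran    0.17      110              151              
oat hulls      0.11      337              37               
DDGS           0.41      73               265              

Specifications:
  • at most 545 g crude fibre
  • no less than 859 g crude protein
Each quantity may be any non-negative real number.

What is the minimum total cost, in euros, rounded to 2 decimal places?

€1.04

This is a linear program. Let x1 = kg of pea protein, x2 = kg of barley bran, x3 = kg of oat hulls, x4 = kg of DDGS.
Minimise 1.29x1 + 0.17x2 + 0.11x3 + 0.41x4 subject to:
  19x1 + 110x2 + 337x3 + 73x4 ≤ 545   (crude fibre)
  560x1 + 151x2 + 37x3 + 265x4 ≥ 859   (crude protein)
  x1, x2, x3, x4 ≥ 0.
The minimum-cost mix takes nothing from pea protein, oat hulls — only barley bran, DDGS. Binding constraints: crude fibre and crude protein.
Optimal quantities: barley bran = 4.508 kg, DDGS = 0.6728 kg.
Total cost: 0.17·4.508 + 0.41·0.6728 = 1.0422.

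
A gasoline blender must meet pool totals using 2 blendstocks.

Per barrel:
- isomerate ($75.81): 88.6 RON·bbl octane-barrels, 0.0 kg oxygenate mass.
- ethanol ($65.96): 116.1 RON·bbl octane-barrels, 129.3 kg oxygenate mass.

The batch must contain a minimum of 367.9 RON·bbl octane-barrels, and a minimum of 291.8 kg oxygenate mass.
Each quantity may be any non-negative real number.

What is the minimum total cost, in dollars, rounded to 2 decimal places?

Set it up as a linear program. Let x1 = barrels of isomerate, x2 = barrels of ethanol.
Minimise 75.81x1 + 65.96x2 subject to:
  88.6x1 + 116.1x2 ≥ 367.9   (octane-barrels)
  129.3x2 ≥ 291.8   (oxygenate mass)
  x1, x2 ≥ 0.
The minimum-cost mix takes nothing from isomerate — only ethanol. The octane-barrels requirement is met with equality.
So ethanol = 3.16882 barrels.
Objective = 65.96·3.16882 = 209.0154.

$209.02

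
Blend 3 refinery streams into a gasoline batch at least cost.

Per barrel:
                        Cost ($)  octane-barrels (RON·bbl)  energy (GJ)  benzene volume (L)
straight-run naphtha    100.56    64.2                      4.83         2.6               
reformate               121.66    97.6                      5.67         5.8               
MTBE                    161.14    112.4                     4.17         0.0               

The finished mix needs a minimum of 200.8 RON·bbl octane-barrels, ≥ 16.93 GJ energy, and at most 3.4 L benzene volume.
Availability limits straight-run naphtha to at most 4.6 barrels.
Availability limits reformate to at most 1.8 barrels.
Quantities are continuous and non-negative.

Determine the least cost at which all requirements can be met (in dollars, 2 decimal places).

$541.65

Let x1 = barrels of straight-run naphtha, x2 = barrels of reformate, x3 = barrels of MTBE.
Minimise 100.56x1 + 121.66x2 + 161.14x3 with:
  64.2x1 + 97.6x2 + 112.4x3 ≥ 200.8   (octane-barrels)
  4.83x1 + 5.67x2 + 4.17x3 ≥ 16.93   (energy)
  2.6x1 + 5.8x2 ≤ 3.4   (benzene volume)
  x1 ≤ 4.6
  x2 ≤ 1.8
  x1, x2, x3 ≥ 0.
The cheapest feasible vertex uses only straight-run naphtha, MTBE; reformate is not used. The energy and benzene volume requirements are met with equality.
Optimal quantities: straight-run naphtha = 1.3077 barrels, MTBE = 2.5453 barrels.
Hence cost = 100.56·1.3077 + 161.14·2.5453 = $541.6520.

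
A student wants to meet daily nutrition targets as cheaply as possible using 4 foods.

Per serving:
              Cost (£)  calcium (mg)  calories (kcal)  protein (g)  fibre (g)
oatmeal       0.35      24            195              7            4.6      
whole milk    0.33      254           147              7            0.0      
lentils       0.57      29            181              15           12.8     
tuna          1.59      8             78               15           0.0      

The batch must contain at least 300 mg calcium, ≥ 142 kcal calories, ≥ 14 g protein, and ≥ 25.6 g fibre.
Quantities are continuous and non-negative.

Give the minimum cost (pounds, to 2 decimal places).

Let x1 = servings of oatmeal, x2 = servings of whole milk, x3 = servings of lentils, x4 = servings of tuna.
Minimise 0.35x1 + 0.33x2 + 0.57x3 + 1.59x4 with:
  24x1 + 254x2 + 29x3 + 8x4 ≥ 300   (calcium)
  195x1 + 147x2 + 181x3 + 78x4 ≥ 142   (calories)
  7x1 + 7x2 + 15x3 + 15x4 ≥ 14   (protein)
  4.6x1 + 12.8x3 ≥ 25.6   (fibre)
  x1, x2, x3, x4 ≥ 0.
The cheapest feasible vertex uses only whole milk, lentils; oatmeal, tuna are not used. Binding constraints: calcium and fibre.
That vertex is x2 = 0.9528, x3 = 2.
Cost = 0.33·0.9528 + 0.57·2 = 1.4544.

£1.45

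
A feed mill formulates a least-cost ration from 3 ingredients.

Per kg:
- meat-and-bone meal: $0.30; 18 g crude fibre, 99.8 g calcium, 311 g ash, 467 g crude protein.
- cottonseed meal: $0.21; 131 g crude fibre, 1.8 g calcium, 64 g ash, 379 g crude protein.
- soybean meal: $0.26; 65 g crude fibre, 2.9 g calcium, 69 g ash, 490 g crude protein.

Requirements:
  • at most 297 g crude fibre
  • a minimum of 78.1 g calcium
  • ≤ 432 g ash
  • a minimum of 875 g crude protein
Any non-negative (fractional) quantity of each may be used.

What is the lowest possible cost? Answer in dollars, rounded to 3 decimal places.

$0.504

Let x1 = kg of meat-and-bone meal, x2 = kg of cottonseed meal, x3 = kg of soybean meal.
Minimize 0.3x1 + 0.21x2 + 0.26x3 with:
  18x1 + 131x2 + 65x3 ≤ 297   (crude fibre)
  99.8x1 + 1.8x2 + 2.9x3 ≥ 78.1   (calcium)
  311x1 + 64x2 + 69x3 ≤ 432   (ash)
  467x1 + 379x2 + 490x3 ≥ 875   (crude protein)
  x1, x2, x3 ≥ 0.
The cheapest feasible vertex uses only meat-and-bone meal, soybean meal; cottonseed meal is not used. The calcium and crude protein requirements are met with equality.
Optimal quantities: meat-and-bone meal = 0.7515 kg, soybean meal = 1.07 kg.
Cost = 0.3·0.7515 + 0.26·1.07 = 0.50365.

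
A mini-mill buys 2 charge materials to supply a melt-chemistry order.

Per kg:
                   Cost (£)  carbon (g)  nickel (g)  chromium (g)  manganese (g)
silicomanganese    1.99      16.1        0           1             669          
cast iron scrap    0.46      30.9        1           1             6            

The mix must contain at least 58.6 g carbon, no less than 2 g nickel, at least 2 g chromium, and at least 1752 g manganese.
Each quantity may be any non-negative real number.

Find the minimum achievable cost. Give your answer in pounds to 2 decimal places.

£6.10

Let x1 = kg of silicomanganese, x2 = kg of cast iron scrap.
Minimise 1.99x1 + 0.46x2 subject to:
  16.1x1 + 30.9x2 ≥ 58.6   (carbon)
  1x2 ≥ 2   (nickel)
  1x1 + 1x2 ≥ 2   (chromium)
  669x1 + 6x2 ≥ 1752   (manganese)
  x1, x2 ≥ 0.
Both inputs are positive at the optimum. Binding constraints: nickel and manganese.
Optimal quantities: silicomanganese = 2.601 kg, cast iron scrap = 2 kg.
Total cost: 1.99·2.601 + 0.46·2 = 6.0960.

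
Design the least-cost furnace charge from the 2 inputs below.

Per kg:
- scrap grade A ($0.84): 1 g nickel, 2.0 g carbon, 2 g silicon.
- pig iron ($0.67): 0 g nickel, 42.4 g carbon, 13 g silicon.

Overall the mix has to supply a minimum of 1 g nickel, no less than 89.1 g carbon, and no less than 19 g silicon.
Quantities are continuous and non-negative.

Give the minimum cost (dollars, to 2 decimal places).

$2.22

Let x1 = kg of scrap grade A, x2 = kg of pig iron.
Minimize 0.84x1 + 0.67x2 with:
  1x1 ≥ 1   (nickel)
  2x1 + 42.4x2 ≥ 89.1   (carbon)
  2x1 + 13x2 ≥ 19   (silicon)
  x1, x2 ≥ 0.
Both inputs are positive at the optimum. The nickel and carbon requirements are met with equality.
So scrap grade A = 1 kg, pig iron = 2.054 kg.
Objective = 0.84·1 + 0.67·2.054 = 2.2162.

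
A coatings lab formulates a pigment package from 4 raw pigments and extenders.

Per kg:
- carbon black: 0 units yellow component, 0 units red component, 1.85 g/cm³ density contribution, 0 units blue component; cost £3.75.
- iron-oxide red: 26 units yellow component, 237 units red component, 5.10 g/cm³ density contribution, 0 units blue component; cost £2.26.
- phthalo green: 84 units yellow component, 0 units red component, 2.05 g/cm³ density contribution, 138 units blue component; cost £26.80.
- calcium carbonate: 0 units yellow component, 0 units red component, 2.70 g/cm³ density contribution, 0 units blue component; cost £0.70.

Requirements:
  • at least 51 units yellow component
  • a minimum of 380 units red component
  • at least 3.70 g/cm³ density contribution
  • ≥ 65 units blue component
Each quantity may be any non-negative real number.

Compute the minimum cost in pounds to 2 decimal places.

This is a linear program. Let x1 = kg of carbon black, x2 = kg of iron-oxide red, x3 = kg of phthalo green, x4 = kg of calcium carbonate.
Minimise 3.75x1 + 2.26x2 + 26.8x3 + 0.7x4 s.t.:
  26x2 + 84x3 ≥ 51   (yellow component)
  237x2 ≥ 380   (red component)
  1.85x1 + 5.1x2 + 2.05x3 + 2.7x4 ≥ 3.7   (density contribution)
  138x3 ≥ 65   (blue component)
  x1, x2, x3, x4 ≥ 0.
At the optimum only iron-oxide red, phthalo green are positive (carbon black, calcium carbonate = 0). Binding constraints: red component and blue component.
Optimal quantities: iron-oxide red = 1.603 kg, phthalo green = 0.471 kg.
Hence cost = 2.26·1.603 + 26.8·0.471 = £16.2456.

£16.25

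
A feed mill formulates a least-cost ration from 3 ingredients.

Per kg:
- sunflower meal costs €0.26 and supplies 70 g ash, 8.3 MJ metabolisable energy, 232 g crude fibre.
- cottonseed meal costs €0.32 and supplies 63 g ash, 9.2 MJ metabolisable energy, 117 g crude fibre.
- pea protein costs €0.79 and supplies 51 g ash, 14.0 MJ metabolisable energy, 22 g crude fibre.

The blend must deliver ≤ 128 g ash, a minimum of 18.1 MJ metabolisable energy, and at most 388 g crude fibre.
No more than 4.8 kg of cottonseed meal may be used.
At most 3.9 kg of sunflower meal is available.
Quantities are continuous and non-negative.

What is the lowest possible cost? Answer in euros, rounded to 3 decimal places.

€0.621

Treat it as an LP. Let x1 = kg of sunflower meal, x2 = kg of cottonseed meal, x3 = kg of pea protein.
min 0.26x1 + 0.32x2 + 0.79x3 subject to:
  70x1 + 63x2 + 51x3 ≤ 128   (ash)
  8.3x1 + 9.2x2 + 14x3 ≥ 18.1   (metabolisable energy)
  232x1 + 117x2 + 22x3 ≤ 388   (crude fibre)
  x2 ≤ 4.8
  x1 ≤ 3.9
  x1, x2, x3 ≥ 0.
The minimum-cost mix takes nothing from pea protein — only sunflower meal, cottonseed meal. There the ash and metabolisable energy constraints are tight.
Solving gives x1 = 0.308, x2 = 1.69.
Cost = 0.26·0.308 + 0.32·1.69 = 0.62088.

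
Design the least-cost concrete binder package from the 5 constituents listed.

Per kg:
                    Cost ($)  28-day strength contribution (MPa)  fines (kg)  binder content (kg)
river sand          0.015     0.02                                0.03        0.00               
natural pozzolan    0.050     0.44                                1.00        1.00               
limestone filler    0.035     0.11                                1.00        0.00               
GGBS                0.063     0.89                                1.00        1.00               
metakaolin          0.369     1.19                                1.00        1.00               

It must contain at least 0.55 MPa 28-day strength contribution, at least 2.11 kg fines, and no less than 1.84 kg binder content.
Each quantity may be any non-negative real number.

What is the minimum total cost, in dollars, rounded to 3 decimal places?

Set it up as a linear program. Let x1 = kg of river sand, x2 = kg of natural pozzolan, x3 = kg of limestone filler, x4 = kg of GGBS, x5 = kg of metakaolin.
Minimize 0.015x1 + 0.05x2 + 0.035x3 + 0.063x4 + 0.369x5 subject to:
  0.02x1 + 0.44x2 + 0.11x3 + 0.89x4 + 1.19x5 ≥ 0.55   (28-day strength contribution)
  0.03x1 + 1x2 + 1x3 + 1x4 + 1x5 ≥ 2.11   (fines)
  1x2 + 1x4 + 1x5 ≥ 1.84   (binder content)
  x1, x2, x3, x4, x5 ≥ 0.
The cheapest feasible vertex uses only natural pozzolan, limestone filler; river sand, GGBS, metakaolin are not used. There the fines and binder content constraints are tight.
That vertex is x2 = 1.84, x3 = 0.27.
Total cost: 0.05·1.84 + 0.035·0.27 = 0.10145.

$0.101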